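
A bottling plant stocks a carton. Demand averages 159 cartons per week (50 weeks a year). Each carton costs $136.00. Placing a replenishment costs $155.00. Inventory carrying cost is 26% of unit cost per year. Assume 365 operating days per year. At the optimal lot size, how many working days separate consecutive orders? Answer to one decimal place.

Annual demand D = 159 × 50 = 7,950.
Holding cost H = 0.26 × $136.00 = $35.3600 per unit per year.
The optimal lot size = √(2DS/H) = √(2 × 7,950 × 155 / 35.36) ≈ 264.00.
Cycle time = Q*/D × 365 = 264.00 / 7,950 × 365 ≈ 12.121 days.

T ≈ 12.1 days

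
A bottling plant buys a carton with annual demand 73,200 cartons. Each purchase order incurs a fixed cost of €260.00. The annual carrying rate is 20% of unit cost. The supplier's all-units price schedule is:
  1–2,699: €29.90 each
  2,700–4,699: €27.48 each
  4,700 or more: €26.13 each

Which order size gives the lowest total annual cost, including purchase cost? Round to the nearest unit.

Holding cost per unit per year at price C is H = 0.20·C.
For each price level, check whether its EOQ is feasible; otherwise the best quantity at that price is the breakpoint.
EOQ at €29.90 = 2522.9 (feasible in tier 1): TC = 73,200×€29.90 + (73,200/2522.9)×260 + (2522.9/2)×0.20×€29.90 = €2,203,767.17.
EOQ at €27.48 = 2631.7 < 2700, so use break Q=2700: TC = 73,200×€27.48 + (73,200/2700.0)×260 + (2700.0/2)×0.20×€27.48 = €2,026,004.49.
EOQ at €26.13 = 2698.8 < 4700, so use break Q=4700: TC = 73,200×€26.13 + (73,200/4700.0)×260 + (4700.0/2)×0.20×€26.13 = €1,929,046.46.
Lowest total cost is €1,929,046.46 at Q = 4700.0.

Q* ≈ 4,700 cartons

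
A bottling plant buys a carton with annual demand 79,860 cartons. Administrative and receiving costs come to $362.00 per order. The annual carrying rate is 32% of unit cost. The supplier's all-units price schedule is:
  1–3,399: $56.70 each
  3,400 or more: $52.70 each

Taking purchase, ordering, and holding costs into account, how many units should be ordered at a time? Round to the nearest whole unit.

Q* ≈ 3,400 cartons

Holding cost per unit per year at price C is H = 0.32·C.
Evaluate total cost at each tier's feasible EOQ or, if the EOQ is below the tier, at the tier's minimum quantity.
EOQ at $56.70 = 1785.1 (feasible in tier 1): TC = 79,860×$56.70 + (79,860/1785.1)×362 + (1785.1/2)×0.32×$56.70 = $4,560,451.22.
EOQ at $52.70 = 1851.6 < 3400, so use break Q=3400: TC = 79,860×$52.70 + (79,860/3400.0)×362 + (3400.0/2)×0.32×$52.70 = $4,245,793.54.
Lowest total cost is $4,245,793.54 at Q = 3400.0.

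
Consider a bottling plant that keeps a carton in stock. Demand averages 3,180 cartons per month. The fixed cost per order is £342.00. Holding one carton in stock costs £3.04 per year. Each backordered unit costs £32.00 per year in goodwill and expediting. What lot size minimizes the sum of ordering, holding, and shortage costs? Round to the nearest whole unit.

Q* ≈ 3,066 cartons

Annual demand D = 3,180 × 12 = 38,160.
With planned backorders, Q* = √(2DS/H) · √((H+B)/B).
√(2DS/H) = √(2 × 38,160 × 342 / 3.04) = 2930.188.
√((H+B)/B) = √((3.04+32)/32) = 1.0464.
Q* ≈ 3066.214.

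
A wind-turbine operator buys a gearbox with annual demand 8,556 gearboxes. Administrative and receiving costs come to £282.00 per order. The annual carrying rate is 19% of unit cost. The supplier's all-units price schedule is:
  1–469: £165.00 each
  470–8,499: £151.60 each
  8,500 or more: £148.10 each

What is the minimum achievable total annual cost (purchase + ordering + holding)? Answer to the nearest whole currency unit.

Holding cost per unit per year at price C is H = 0.19·C.
Candidates are each tier's EOQ (if it falls in that tier) and each price-break quantity.
EOQ at £165.00 = 392.3 (feasible in tier 1): TC = 8,556×£165.00 + (8,556/392.3)×282 + (392.3/2)×0.19×£165.00 = £1,424,039.68.
EOQ at £151.60 = 409.3 < 470, so use break Q=470: TC = 8,556×£151.60 + (8,556/470.0)×282 + (470.0/2)×0.19×£151.60 = £1,308,992.14.
EOQ at £148.10 = 414.1 < 8500, so use break Q=8500: TC = 8,556×£148.10 + (8,556/8500.0)×282 + (8500.0/2)×0.19×£148.10 = £1,387,018.21.
Lowest total cost among the candidates is at Q = 470.0.

TC* ≈ £1,308,992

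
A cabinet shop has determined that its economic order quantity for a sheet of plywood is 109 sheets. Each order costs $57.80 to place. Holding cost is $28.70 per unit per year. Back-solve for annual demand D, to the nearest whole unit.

D ≈ 2,950 sheets per year

Invert the EOQ relation Q*² = 2DS/H.
From Q* = √(2DS/H): D = Q*²H / (2S) = 109² × 28.7 / (2 × 57.8) = 2949.695.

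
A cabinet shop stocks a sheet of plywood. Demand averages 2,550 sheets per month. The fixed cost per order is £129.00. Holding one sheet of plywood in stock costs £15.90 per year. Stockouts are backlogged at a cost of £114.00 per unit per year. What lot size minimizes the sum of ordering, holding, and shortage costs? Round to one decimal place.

Annual demand D = 2,550 × 12 = 30,600.
With planned backorders, Q* = √(2DS/H) · √((H+B)/B).
√(2DS/H) = √(2 × 30,600 × 129 / 15.9) = 704.648.
√((H+B)/B) = √((15.9+114)/114) = 1.0675.
Q* ≈ 752.184.

Q* ≈ 752.2 sheets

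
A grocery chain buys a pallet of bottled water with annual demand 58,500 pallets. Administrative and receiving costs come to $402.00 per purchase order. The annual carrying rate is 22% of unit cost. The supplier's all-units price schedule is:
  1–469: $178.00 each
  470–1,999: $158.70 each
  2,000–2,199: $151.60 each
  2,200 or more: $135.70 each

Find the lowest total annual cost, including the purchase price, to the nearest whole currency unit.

Holding cost per unit per year at price C is H = 0.22·C.
Evaluate total cost at each tier's feasible EOQ or, if the EOQ is below the tier, at the tier's minimum quantity.
Tier 1 ($178.00): EOQ = 1095.9 exceeds tier's upper bound 469, so this tier is dominated.
EOQ at $158.70 = 1160.7 (feasible in tier 2): TC = 58,500×$158.70 + (58,500/1160.7)×402 + (1160.7/2)×0.22×$158.70 = $9,324,473.39.
EOQ at $151.60 = 1187.5 < 2000, so use break Q=2000: TC = 58,500×$151.60 + (58,500/2000.0)×402 + (2000.0/2)×0.22×$151.60 = $8,913,710.50.
EOQ at $135.70 = 1255.2 < 2200, so use break Q=2200: TC = 58,500×$135.70 + (58,500/2200.0)×402 + (2200.0/2)×0.22×$135.70 = $7,981,978.95.
Lowest total cost among the candidates is at Q = 2200.0.

TC* ≈ $7,981,979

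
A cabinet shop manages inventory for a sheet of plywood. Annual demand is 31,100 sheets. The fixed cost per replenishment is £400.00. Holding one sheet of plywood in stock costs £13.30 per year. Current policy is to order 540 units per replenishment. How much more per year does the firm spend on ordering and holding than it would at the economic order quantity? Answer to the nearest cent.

Extra cost ≈ £8,437.27 per year

EOQ = √(2DS/H) = √(2 × 31,100 × 400 / 13.3) ≈ 1367.73.
Cost at Q* = (D/Q*)S + (Q*/2)H = √(2DSH) ≈ £18,190.77.
Cost at Q = 540: (31,100/540)×400 + (540/2)×13.3 = £23,037.04 + £3,591.00 = £26,628.04.
Excess = £26,628.04 − £18,190.77 = £8,437.27.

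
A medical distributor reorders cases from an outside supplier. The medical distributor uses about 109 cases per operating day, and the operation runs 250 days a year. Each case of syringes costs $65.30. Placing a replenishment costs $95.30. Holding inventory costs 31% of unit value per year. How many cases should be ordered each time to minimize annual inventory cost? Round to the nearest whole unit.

Annual demand D = 109 × 250 = 27,250.
Holding cost H = 0.31 × $65.30 = $20.2430 per unit per year.
EOQ = √(2DS / H) = √(2 × 27,250 × 95.3 / 20.243).
= √(5,193,850 / 20.243) = √256,575.1124 ≈ 506.532.

Q* ≈ 507 cases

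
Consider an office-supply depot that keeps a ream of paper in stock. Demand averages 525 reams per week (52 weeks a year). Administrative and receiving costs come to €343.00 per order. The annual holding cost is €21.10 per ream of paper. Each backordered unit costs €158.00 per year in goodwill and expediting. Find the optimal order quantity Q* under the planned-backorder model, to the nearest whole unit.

Annual demand D = 525 × 52 = 27,300.
With planned backorders, Q* = √(2DS/H) · √((H+B)/B).
√(2DS/H) = √(2 × 27,300 × 343 / 21.1) = 942.111.
√((H+B)/B) = √((21.1+158)/158) = 1.0647.
Q* ≈ 1003.047.

Q* ≈ 1,003 reams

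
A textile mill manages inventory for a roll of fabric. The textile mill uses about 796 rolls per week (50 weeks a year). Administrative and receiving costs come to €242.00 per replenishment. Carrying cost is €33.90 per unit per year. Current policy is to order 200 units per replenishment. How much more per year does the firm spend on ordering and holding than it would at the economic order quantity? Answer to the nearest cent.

Annual demand D = 796 × 50 = 39,800.
EOQ = √(2DS/H) = √(2 × 39,800 × 242 / 33.9) ≈ 753.81.
Cost at Q* = (D/Q*)S + (Q*/2)H = √(2DSH) ≈ €25,554.30.
Cost at Q = 200: (39,800/200)×242 + (200/2)×33.9 = €48,158.00 + €3,390.00 = €51,548.00.
Excess = €51,548.00 − €25,554.30 = €25,993.70.

Extra cost ≈ €25,993.70 per year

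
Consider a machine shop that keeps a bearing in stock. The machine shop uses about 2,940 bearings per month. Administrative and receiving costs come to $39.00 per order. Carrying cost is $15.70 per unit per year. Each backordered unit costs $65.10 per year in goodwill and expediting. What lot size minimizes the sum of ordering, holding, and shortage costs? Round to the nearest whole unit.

Q* ≈ 466 bearings

Annual demand D = 2,940 × 12 = 35,280.
With planned backorders, Q* = √(2DS/H) · √((H+B)/B).
√(2DS/H) = √(2 × 35,280 × 39 / 15.7) = 418.660.
√((H+B)/B) = √((15.7+65.1)/65.1) = 1.1141.
Q* ≈ 466.420.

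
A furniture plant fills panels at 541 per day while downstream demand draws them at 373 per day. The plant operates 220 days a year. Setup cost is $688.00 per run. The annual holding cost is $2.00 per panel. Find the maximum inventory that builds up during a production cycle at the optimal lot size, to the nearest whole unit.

I_max ≈ 4,187 panels

Annual demand D = 373 × 220 = 82,060.
Production build-up factor (1 − d/p) = 1 − 373/541 = 0.3105.
Q* = √(2DS / (H(1 − d/p))) = √(2 × 82,060 × 688 / (2 × 0.3105)).
= √(112,914,560 / 0.6211) ≈ 13483.541.
Maximum inventory = Q*(1 − d/p) = 13483.541 × 0.3105 ≈ 4187.126.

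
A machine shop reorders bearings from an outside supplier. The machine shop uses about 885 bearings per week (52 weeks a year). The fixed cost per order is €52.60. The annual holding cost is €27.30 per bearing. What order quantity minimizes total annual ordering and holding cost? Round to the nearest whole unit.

Annual demand D = 885 × 52 = 46,020.
EOQ = √(2DS / H) = √(2 × 46,020 × 52.6 / 27.3).
= √(4,841,304 / 27.3) = √177,337.1429 ≈ 421.114.

Q* ≈ 421 bearings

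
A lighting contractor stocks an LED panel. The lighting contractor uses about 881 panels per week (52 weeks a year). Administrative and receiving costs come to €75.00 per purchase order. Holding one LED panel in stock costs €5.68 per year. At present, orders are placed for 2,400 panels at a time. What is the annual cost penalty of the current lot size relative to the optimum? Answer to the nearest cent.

Extra cost ≈ €2,000.08 per year

Annual demand D = 881 × 52 = 45,812.
EOQ = √(2DS/H) = √(2 × 45,812 × 75 / 5.68) ≈ 1099.92.
Cost at Q* = (D/Q*)S + (Q*/2)H = √(2DSH) ≈ €6,247.55.
Cost at Q = 2,400: (45,812/2,400)×75 + (2,400/2)×5.68 = €1,431.62 + €6,816.00 = €8,247.62.
Excess = €8,247.62 − €6,247.55 = €2,000.08.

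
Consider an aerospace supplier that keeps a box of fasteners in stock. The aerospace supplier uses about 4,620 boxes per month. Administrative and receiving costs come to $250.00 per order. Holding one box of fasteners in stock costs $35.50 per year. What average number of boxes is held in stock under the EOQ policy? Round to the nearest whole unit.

Average inventory ≈ 442 boxes

Annual demand D = 4,620 × 12 = 55,440.
Q* = √(2DS/H) = √(2 × 55,440 × 250 / 35.5) ≈ 883.65.
Average inventory = Q*/2 ≈ 883.65 / 2 = 441.827.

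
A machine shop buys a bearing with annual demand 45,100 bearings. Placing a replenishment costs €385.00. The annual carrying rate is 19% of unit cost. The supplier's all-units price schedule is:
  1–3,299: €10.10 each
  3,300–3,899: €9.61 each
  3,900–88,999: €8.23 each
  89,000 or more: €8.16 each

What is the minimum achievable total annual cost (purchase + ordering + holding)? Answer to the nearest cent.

TC* ≈ €378,542.03

Holding cost per unit per year at price C is H = 0.19·C.
For each price level, check whether its EOQ is feasible; otherwise the best quantity at that price is the breakpoint.
Tier 1 (€10.10): EOQ = 4254.0 exceeds tier's upper bound 3299, so this tier is dominated.
Tier 2 (€9.61): EOQ = 4361.1 exceeds tier's upper bound 3899, so this tier is dominated.
EOQ at €8.23 = 4712.6 (feasible in tier 3): TC = 45,100×€8.23 + (45,100/4712.6)×385 + (4712.6/2)×0.19×€8.23 = €378,542.03.
EOQ at €8.16 = 4732.7 < 89000, so use break Q=89000: TC = 45,100×€8.16 + (45,100/89000.0)×385 + (89000.0/2)×0.19×€8.16 = €437,203.90.
Lowest total cost among the candidates is at Q = 4712.6.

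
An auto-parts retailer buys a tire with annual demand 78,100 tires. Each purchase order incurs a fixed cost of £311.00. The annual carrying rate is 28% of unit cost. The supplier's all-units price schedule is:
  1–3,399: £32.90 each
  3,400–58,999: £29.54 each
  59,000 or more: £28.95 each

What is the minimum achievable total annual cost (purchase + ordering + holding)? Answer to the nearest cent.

TC* ≈ £2,328,278.89

Holding cost per unit per year at price C is H = 0.28·C.
Candidates are each tier's EOQ (if it falls in that tier) and each price-break quantity.
EOQ at £32.90 = 2296.4 (feasible in tier 1): TC = 78,100×£32.90 + (78,100/2296.4)×311 + (2296.4/2)×0.28×£32.90 = £2,590,644.25.
EOQ at £29.54 = 2423.5 < 3400, so use break Q=3400: TC = 78,100×£29.54 + (78,100/3400.0)×311 + (3400.0/2)×0.28×£29.54 = £2,328,278.89.
EOQ at £28.95 = 2448.0 < 59000, so use break Q=59000: TC = 78,100×£28.95 + (78,100/59000.0)×311 + (59000.0/2)×0.28×£28.95 = £2,500,533.68.
Lowest total cost among the candidates is at Q = 3400.0.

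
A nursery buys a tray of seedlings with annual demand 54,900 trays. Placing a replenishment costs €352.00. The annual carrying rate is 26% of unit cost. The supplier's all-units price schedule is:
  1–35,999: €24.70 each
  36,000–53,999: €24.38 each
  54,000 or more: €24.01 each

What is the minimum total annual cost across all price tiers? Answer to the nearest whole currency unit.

Holding cost per unit per year at price C is H = 0.26·C.
Candidates are each tier's EOQ (if it falls in that tier) and each price-break quantity.
EOQ at €24.70 = 2453.2 (feasible in tier 1): TC = 54,900×€24.70 + (54,900/2453.2)×352 + (2453.2/2)×0.26×€24.70 = €1,371,784.61.
EOQ at €24.38 = 2469.3 < 36000, so use break Q=36000: TC = 54,900×€24.38 + (54,900/36000.0)×352 + (36000.0/2)×0.26×€24.38 = €1,453,097.20.
EOQ at €24.01 = 2488.2 < 54000, so use break Q=54000: TC = 54,900×€24.01 + (54,900/54000.0)×352 + (54000.0/2)×0.26×€24.01 = €1,487,057.07.
Lowest total cost among the candidates is at Q = 2453.2.

TC* ≈ €1,371,785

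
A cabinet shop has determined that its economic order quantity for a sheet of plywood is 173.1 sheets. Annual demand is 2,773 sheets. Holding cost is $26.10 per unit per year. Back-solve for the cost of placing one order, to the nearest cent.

The basic EOQ model gives Q* = √(2DS/H); rearrange for the unknown.
From Q* = √(2DS/H): S = Q*²H / (2D) = 173.1² × 26.1 / (2 × 2,773) = 141.0116.

S ≈ $141.01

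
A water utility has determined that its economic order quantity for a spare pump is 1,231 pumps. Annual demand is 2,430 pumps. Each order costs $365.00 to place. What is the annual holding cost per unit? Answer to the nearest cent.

Invert the EOQ relation Q*² = 2DS/H.
From Q* = √(2DS/H): H = 2DS / Q*² = 2 × 2,430 × 365 / 1,231² = 1.1706.

H ≈ $1.17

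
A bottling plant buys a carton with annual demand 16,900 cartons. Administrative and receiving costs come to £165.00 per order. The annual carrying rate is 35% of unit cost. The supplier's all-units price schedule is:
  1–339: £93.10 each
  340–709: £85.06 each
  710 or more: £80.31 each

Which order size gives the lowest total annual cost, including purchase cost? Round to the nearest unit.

Q* ≈ 710 cartons

Holding cost per unit per year at price C is H = 0.35·C.
For each price level, check whether its EOQ is feasible; otherwise the best quantity at that price is the breakpoint.
Tier 1 (£93.10): EOQ = 413.7 exceeds tier's upper bound 339, so this tier is dominated.
EOQ at £85.06 = 432.8 (feasible in tier 2): TC = 16,900×£85.06 + (16,900/432.8)×165 + (432.8/2)×0.35×£85.06 = £1,450,399.37.
EOQ at £80.31 = 445.4 < 710, so use break Q=710: TC = 16,900×£80.31 + (16,900/710.0)×165 + (710.0/2)×0.35×£80.31 = £1,371,144.98.
Lowest total cost is £1,371,144.98 at Q = 710.0.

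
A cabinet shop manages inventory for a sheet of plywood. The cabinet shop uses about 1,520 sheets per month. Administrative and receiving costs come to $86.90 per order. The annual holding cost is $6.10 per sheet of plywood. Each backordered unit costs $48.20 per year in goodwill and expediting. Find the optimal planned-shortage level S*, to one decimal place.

S* ≈ 86.0 sheets

Annual demand D = 1,520 × 12 = 18,240.
With planned backorders, Q* = √(2DS/H) · √((H+B)/B).
√(2DS/H) = √(2 × 18,240 × 86.9 / 6.1) = 720.896.
√((H+B)/B) = √((6.1+48.2)/48.2) = 1.0614.
Q* ≈ 765.154.
S* = Q* · H/(H+B) = 765.154 × 6.1/54.3 ≈ 85.957.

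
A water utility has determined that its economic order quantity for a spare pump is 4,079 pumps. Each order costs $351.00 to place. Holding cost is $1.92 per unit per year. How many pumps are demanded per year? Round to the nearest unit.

D ≈ 45,506 pumps per year

The basic EOQ model gives Q* = √(2DS/H); rearrange for the unknown.
From Q* = √(2DS/H): D = Q*²H / (2S) = 4,079² × 1.92 / (2 × 351) = 45506.300.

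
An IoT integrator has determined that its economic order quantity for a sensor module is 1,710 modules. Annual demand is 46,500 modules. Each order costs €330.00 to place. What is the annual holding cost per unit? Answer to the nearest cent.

Squaring Q* = √(2DS/H) gives Q*² = 2DS/H.
From Q* = √(2DS/H): H = 2DS / Q*² = 2 × 46,500 × 330 / 1,710² = 10.4955.

H ≈ €10.50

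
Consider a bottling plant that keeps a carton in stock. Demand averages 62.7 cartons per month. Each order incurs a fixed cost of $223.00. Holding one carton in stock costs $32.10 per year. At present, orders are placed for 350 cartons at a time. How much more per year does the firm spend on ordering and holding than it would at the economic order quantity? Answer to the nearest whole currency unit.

Extra cost ≈ $2,815 per year

Annual demand D = 62.7 × 12 = 752.4.
EOQ = √(2DS/H) = √(2 × 752.4 × 223 / 32.1) ≈ 102.24.
Cost at Q* = (D/Q*)S + (Q*/2)H = √(2DSH) ≈ $3,282.04.
Cost at Q = 350: (752.4/350)×223 + (350/2)×32.1 = $479.39 + $5,617.50 = $6,096.89.
Excess = $6,096.89 − $3,282.04 = $2,814.84.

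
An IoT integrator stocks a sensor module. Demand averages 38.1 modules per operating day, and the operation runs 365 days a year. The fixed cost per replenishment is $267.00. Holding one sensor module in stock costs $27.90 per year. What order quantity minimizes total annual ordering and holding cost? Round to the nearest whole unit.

Q* ≈ 516 modules

Annual demand D = 38.1 × 365 = 13,906.5.
EOQ = √(2DS / H) = √(2 × 13,906.5 × 267 / 27.9).
= √(7,426,071 / 27.9) = √266,167.4194 ≈ 515.914.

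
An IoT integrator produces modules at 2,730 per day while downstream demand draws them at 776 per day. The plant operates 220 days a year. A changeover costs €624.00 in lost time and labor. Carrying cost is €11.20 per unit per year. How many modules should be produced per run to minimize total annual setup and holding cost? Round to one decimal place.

Annual demand D = 776 × 220 = 170,720.
Production build-up factor (1 − d/p) = 1 − 776/2,730 = 0.7158.
Q* = √(2DS / (H(1 − d/p))) = √(2 × 170,720 × 624 / (11.2 × 0.7158)).
= √(213,058,560 / 8.0164) ≈ 5155.366.

Q* ≈ 5,155.4 modules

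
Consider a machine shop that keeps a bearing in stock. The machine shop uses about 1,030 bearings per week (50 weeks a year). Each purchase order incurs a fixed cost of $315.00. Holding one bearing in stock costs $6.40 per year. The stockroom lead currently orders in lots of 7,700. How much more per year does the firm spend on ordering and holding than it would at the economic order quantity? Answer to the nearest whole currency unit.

Extra cost ≈ $12,337 per year

Annual demand D = 1,030 × 50 = 51,500.
EOQ = √(2DS/H) = √(2 × 51,500 × 315 / 6.4) ≈ 2251.56.
Cost at Q* = (D/Q*)S + (Q*/2)H = √(2DSH) ≈ $14,410.00.
Cost at Q = 7,700: (51,500/7,700)×315 + (7,700/2)×6.4 = $2,106.82 + $24,640.00 = $26,746.82.
Excess = $26,746.82 − $14,410.00 = $12,336.82.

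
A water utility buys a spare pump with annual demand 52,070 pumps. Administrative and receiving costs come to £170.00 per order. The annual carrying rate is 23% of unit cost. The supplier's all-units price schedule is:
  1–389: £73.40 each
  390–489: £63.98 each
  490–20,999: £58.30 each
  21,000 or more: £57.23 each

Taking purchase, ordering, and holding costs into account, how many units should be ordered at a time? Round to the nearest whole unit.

Holding cost per unit per year at price C is H = 0.23·C.
Candidates are each tier's EOQ (if it falls in that tier) and each price-break quantity.
Tier 1 (£73.40): EOQ = 1024.1 exceeds tier's upper bound 389, so this tier is dominated.
Tier 2 (£63.98): EOQ = 1096.8 exceeds tier's upper bound 489, so this tier is dominated.
EOQ at £58.30 = 1149.0 (feasible in tier 3): TC = 52,070×£58.30 + (52,070/1149.0)×170 + (1149.0/2)×0.23×£58.30 = £3,051,088.47.
EOQ at £57.23 = 1159.7 < 21000, so use break Q=21000: TC = 52,070×£57.23 + (52,070/21000.0)×170 + (21000.0/2)×0.23×£57.23 = £3,118,598.07.
Lowest total cost is £3,051,088.47 at Q = 1149.0.

Q* ≈ 1,149 pumps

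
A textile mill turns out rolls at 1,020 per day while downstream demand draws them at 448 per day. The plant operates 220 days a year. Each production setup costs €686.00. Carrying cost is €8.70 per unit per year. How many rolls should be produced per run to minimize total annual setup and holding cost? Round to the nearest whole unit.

Annual demand D = 448 × 220 = 98,560.
Production build-up factor (1 − d/p) = 1 − 448/1,020 = 0.5608.
Q* = √(2DS / (H(1 − d/p))) = √(2 × 98,560 × 686 / (8.7 × 0.5608)).
= √(135,224,320 / 4.8788) ≈ 5264.654.

Q* ≈ 5,265 rolls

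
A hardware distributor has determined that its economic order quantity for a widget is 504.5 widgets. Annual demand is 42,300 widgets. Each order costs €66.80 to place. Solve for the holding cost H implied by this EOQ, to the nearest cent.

The basic EOQ model gives Q* = √(2DS/H); rearrange for the unknown.
From Q* = √(2DS/H): H = 2DS / Q*² = 2 × 42,300 × 66.8 / 504.5² = 22.2037.

H ≈ €22.20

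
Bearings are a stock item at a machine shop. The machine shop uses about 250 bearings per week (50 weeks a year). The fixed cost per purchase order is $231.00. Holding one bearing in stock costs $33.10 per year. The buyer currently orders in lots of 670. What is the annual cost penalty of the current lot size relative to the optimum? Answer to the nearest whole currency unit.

Annual demand D = 250 × 50 = 12,500.
EOQ = √(2DS/H) = √(2 × 12,500 × 231 / 33.1) ≈ 417.70.
Cost at Q* = (D/Q*)S + (Q*/2)H = √(2DSH) ≈ $13,825.79.
Cost at Q = 670: (12,500/670)×231 + (670/2)×33.1 = $4,309.70 + $11,088.50 = $15,398.20.
Excess = $15,398.20 − $13,825.79 = $1,572.41.

Extra cost ≈ $1,572 per year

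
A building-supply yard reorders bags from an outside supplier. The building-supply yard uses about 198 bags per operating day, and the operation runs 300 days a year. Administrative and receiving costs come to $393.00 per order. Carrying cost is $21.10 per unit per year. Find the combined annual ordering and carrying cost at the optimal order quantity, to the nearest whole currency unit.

Annual demand D = 198 × 300 = 59,400.
The optimal lot size = √(2DS/H) = √(2 × 59,400 × 393 / 21.1) ≈ 1487.52.
At Q*, ordering cost (D/Q*)S equals holding cost (Q*/2)H, each = √(DSH/2).
Minimum total = √(2DSH) = √(2 × 59,400 × 393 × 21.1) ≈ 31386.705.

TC* ≈ $31,387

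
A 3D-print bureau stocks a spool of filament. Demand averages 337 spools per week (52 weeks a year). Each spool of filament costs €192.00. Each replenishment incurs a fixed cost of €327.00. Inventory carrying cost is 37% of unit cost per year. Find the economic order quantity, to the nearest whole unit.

Q* ≈ 402 spools

Annual demand D = 337 × 52 = 17,524.
Holding cost H = 0.37 × €192.00 = €71.0400 per unit per year.
EOQ = √(2DS / H) = √(2 × 17,524 × 327 / 71.04).
= √(11,460,696 / 71.04) = √161,327.3649 ≈ 401.656.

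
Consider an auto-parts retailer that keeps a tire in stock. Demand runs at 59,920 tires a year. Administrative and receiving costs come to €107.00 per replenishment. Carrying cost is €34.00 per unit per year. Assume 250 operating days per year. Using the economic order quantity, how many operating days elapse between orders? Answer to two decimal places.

T ≈ 2.56 days

The optimal lot size = √(2DS/H) = √(2 × 59,920 × 107 / 34) ≈ 614.12.
Cycle time = Q*/D × 250 = 614.12 / 59,920 × 250 ≈ 2.562 days.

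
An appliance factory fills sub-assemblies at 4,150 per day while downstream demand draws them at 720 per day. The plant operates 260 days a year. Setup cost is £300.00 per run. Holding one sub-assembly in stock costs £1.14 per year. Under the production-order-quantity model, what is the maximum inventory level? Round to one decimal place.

I_max ≈ 9,024.0 sub-assemblies

Annual demand D = 720 × 260 = 187,200.
Production build-up factor (1 − d/p) = 1 − 720/4,150 = 0.8265.
Q* = √(2DS / (H(1 − d/p))) = √(2 × 187,200 × 300 / (1.14 × 0.8265)).
= √(112,320,000 / 0.9422) ≈ 10918.252.
Maximum inventory = Q*(1 − d/p) = 10918.252 × 0.8265 ≈ 9024.001.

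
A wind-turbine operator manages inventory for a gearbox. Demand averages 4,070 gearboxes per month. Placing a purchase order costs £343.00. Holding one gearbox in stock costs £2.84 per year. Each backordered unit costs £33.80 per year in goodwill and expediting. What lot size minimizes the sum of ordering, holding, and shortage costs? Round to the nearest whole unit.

Q* ≈ 3,576 gearboxes

Annual demand D = 4,070 × 12 = 48,840.
With planned backorders, Q* = √(2DS/H) · √((H+B)/B).
√(2DS/H) = √(2 × 48,840 × 343 / 2.84) = 3434.715.
√((H+B)/B) = √((2.84+33.8)/33.8) = 1.0412.
Q* ≈ 3576.104.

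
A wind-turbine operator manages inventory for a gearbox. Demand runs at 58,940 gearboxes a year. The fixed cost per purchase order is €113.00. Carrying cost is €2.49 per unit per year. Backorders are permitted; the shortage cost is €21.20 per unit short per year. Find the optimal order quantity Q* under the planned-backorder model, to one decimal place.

Q* ≈ 2,445.0 gearboxes

With planned backorders, Q* = √(2DS/H) · √((H+B)/B).
√(2DS/H) = √(2 × 58,940 × 113 / 2.49) = 2312.915.
√((H+B)/B) = √((2.49+21.2)/21.2) = 1.0571.
Q* ≈ 2444.974.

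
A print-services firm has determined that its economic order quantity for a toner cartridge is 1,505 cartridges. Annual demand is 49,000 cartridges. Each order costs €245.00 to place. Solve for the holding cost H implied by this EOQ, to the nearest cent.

H ≈ €10.60

Squaring Q* = √(2DS/H) gives Q*² = 2DS/H.
From Q* = √(2DS/H): H = 2DS / Q*² = 2 × 49,000 × 245 / 1,505² = 10.6003.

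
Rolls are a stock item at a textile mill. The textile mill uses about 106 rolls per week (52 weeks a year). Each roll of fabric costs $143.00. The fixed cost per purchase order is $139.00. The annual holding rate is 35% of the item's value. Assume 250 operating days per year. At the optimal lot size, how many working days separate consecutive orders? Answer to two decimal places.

Annual demand D = 106 × 52 = 5,512.
Holding cost H = 0.35 × $143.00 = $50.0500 per unit per year.
Q* = √(2DS/H) = √(2 × 5,512 × 139 / 50.05) ≈ 174.97.
Cycle time = Q*/D × 250 = 174.97 / 5,512 × 250 ≈ 7.936 days.

T ≈ 7.94 days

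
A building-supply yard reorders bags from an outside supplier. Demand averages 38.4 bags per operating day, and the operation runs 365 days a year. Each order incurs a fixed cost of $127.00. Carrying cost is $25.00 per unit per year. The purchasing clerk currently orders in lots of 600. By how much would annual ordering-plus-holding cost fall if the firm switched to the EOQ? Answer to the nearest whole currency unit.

Annual demand D = 38.4 × 365 = 14,016.
EOQ = √(2DS/H) = √(2 × 14,016 × 127 / 25) ≈ 377.36.
Cost at Q* = (D/Q*)S + (Q*/2)H = √(2DSH) ≈ $9,434.07.
Cost at Q = 600: (14,016/600)×127 + (600/2)×25 = $2,966.72 + $7,500.00 = $10,466.72.
Excess = $10,466.72 − $9,434.07 = $1,032.65.

Extra cost ≈ $1,033 per year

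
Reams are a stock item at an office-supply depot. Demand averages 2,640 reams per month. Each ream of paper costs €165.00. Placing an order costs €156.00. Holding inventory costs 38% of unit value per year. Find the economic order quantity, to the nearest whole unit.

Annual demand D = 2,640 × 12 = 31,680.
Holding cost H = 0.38 × €165.00 = €62.7000 per unit per year.
EOQ = √(2DS / H) = √(2 × 31,680 × 156 / 62.7).
= √(9,884,160 / 62.7) = √157,642.1053 ≈ 397.042.

Q* ≈ 397 reams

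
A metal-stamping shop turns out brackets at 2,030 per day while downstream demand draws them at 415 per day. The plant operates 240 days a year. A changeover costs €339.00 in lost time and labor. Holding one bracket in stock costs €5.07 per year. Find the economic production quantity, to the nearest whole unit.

Annual demand D = 415 × 240 = 99,600.
Production build-up factor (1 − d/p) = 1 − 415/2,030 = 0.7956.
Q* = √(2DS / (H(1 − d/p))) = √(2 × 99,600 × 339 / (5.07 × 0.7956)).
= √(67,528,800 / 4.0335) ≈ 4091.686.

Q* ≈ 4,092 brackets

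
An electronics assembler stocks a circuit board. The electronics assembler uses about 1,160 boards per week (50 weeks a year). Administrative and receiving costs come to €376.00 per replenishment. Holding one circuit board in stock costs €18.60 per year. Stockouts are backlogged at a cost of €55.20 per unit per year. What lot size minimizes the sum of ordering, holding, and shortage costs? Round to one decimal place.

Q* ≈ 1,770.6 boards

Annual demand D = 1,160 × 50 = 58,000.
With planned backorders, Q* = √(2DS/H) · √((H+B)/B).
√(2DS/H) = √(2 × 58,000 × 376 / 18.6) = 1531.322.
√((H+B)/B) = √((18.6+55.2)/55.2) = 1.1563.
Q* ≈ 1770.619.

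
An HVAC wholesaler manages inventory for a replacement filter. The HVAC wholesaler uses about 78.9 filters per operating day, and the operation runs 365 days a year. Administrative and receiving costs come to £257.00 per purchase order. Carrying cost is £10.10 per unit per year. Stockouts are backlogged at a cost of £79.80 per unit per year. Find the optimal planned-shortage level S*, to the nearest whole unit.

S* ≈ 144 filters

Annual demand D = 78.9 × 365 = 28,798.5.
With planned backorders, Q* = √(2DS/H) · √((H+B)/B).
√(2DS/H) = √(2 × 28,798.5 × 257 / 10.1) = 1210.614.
√((H+B)/B) = √((10.1+79.8)/79.8) = 1.0614.
Q* ≈ 1284.944.
S* = Q* · H/(H+B) = 1284.944 × 10.1/89.9 ≈ 144.360.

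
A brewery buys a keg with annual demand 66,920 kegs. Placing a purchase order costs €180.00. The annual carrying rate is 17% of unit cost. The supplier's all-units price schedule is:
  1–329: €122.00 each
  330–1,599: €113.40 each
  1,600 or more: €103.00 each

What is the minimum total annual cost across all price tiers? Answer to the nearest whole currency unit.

TC* ≈ €6,914,296

Holding cost per unit per year at price C is H = 0.17·C.
Evaluate total cost at each tier's feasible EOQ or, if the EOQ is below the tier, at the tier's minimum quantity.
Tier 1 (€122.00): EOQ = 1077.8 exceeds tier's upper bound 329, so this tier is dominated.
EOQ at €113.40 = 1117.9 (feasible in tier 2): TC = 66,920×€113.40 + (66,920/1117.9)×180 + (1117.9/2)×0.17×€113.40 = €7,610,278.64.
EOQ at €103.00 = 1173.0 < 1600, so use break Q=1600: TC = 66,920×€103.00 + (66,920/1600.0)×180 + (1600.0/2)×0.17×€103.00 = €6,914,296.50.
Lowest total cost among the candidates is at Q = 1600.0.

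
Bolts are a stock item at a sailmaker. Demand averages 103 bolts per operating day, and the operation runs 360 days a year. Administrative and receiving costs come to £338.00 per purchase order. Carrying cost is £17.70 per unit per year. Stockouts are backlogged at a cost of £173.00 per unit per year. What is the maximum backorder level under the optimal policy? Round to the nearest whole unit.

Annual demand D = 103 × 360 = 37,080.
With planned backorders, Q* = √(2DS/H) · √((H+B)/B).
√(2DS/H) = √(2 × 37,080 × 338 / 17.7) = 1190.026.
√((H+B)/B) = √((17.7+173)/173) = 1.0499.
Q* ≈ 1249.421.
S* = Q* · H/(H+B) = 1249.421 × 17.7/190.7 ≈ 115.966.

S* ≈ 116 bolts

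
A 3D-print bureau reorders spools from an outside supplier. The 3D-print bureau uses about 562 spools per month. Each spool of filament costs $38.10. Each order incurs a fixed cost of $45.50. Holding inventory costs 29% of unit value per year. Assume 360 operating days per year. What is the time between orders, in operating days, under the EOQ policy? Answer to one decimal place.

T ≈ 12.6 days

Annual demand D = 562 × 12 = 6,744.
Holding cost H = 0.29 × $38.10 = $11.0490 per unit per year.
Q* = √(2DS/H) = √(2 × 6,744 × 45.5 / 11.049) ≈ 235.68.
Cycle time = Q*/D × 360 = 235.68 / 6,744 × 360 ≈ 12.581 days.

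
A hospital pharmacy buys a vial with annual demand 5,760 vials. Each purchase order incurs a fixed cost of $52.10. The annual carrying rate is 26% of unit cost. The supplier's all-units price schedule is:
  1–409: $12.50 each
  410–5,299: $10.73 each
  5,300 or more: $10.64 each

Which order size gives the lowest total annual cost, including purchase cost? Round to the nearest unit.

Holding cost per unit per year at price C is H = 0.26·C.
Candidates are each tier's EOQ (if it falls in that tier) and each price-break quantity.
Tier 1 ($12.50): EOQ = 429.7 exceeds tier's upper bound 409, so this tier is dominated.
EOQ at $10.73 = 463.8 (feasible in tier 2): TC = 5,760×$10.73 + (5,760/463.8)×52.1 + (463.8/2)×0.26×$10.73 = $63,098.79.
EOQ at $10.64 = 465.8 < 5300, so use break Q=5300: TC = 5,760×$10.64 + (5,760/5300.0)×52.1 + (5300.0/2)×0.26×$10.64 = $68,673.98.
Lowest total cost is $63,098.79 at Q = 463.8.

Q* ≈ 464 vials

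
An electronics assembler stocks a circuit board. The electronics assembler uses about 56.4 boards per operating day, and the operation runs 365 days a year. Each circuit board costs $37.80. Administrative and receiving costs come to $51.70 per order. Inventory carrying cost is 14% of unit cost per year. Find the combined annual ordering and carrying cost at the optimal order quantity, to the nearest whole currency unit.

TC* ≈ $3,356

Annual demand D = 56.4 × 365 = 20,586.
Holding cost H = 0.14 × $37.80 = $5.2920 per unit per year.
EOQ = √(2DS/H) = √(2 × 20,586 × 51.7 / 5.292) ≈ 634.21.
At Q*, ordering cost (D/Q*)S equals holding cost (Q*/2)H, each = √(DSH/2).
Minimum total = √(2DSH) = √(2 × 20,586 × 51.7 × 5.292) ≈ 3356.264.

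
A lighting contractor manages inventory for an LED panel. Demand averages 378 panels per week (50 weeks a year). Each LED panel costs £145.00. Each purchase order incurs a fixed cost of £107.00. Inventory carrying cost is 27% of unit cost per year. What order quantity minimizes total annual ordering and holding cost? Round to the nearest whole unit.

Q* ≈ 321 panels

Annual demand D = 378 × 50 = 18,900.
Holding cost H = 0.27 × £145.00 = £39.1500 per unit per year.
EOQ = √(2DS / H) = √(2 × 18,900 × 107 / 39.15).
= √(4,044,600 / 39.15) = √103,310.3448 ≈ 321.419.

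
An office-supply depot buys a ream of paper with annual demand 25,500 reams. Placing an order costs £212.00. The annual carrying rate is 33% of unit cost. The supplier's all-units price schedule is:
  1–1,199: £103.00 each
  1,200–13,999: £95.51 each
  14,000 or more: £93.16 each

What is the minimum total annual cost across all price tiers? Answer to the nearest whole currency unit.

TC* ≈ £2,458,921

Holding cost per unit per year at price C is H = 0.33·C.
Evaluate total cost at each tier's feasible EOQ or, if the EOQ is below the tier, at the tier's minimum quantity.
EOQ at £103.00 = 564.0 (feasible in tier 1): TC = 25,500×£103.00 + (25,500/564.0)×212 + (564.0/2)×0.33×£103.00 = £2,645,670.29.
EOQ at £95.51 = 585.7 < 1200, so use break Q=1200: TC = 25,500×£95.51 + (25,500/1200.0)×212 + (1200.0/2)×0.33×£95.51 = £2,458,920.98.
EOQ at £93.16 = 593.0 < 14000, so use break Q=14000: TC = 25,500×£93.16 + (25,500/14000.0)×212 + (14000.0/2)×0.33×£93.16 = £2,591,165.74.
Lowest total cost among the candidates is at Q = 1200.0.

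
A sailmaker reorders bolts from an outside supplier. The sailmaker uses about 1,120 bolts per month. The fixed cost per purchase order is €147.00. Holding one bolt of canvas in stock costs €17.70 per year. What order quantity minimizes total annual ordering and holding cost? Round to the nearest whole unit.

Q* ≈ 472 bolts

Annual demand D = 1,120 × 12 = 13,440.
EOQ = √(2DS / H) = √(2 × 13,440 × 147 / 17.7).
= √(3,951,360 / 17.7) = √223,240.678 ≈ 472.484.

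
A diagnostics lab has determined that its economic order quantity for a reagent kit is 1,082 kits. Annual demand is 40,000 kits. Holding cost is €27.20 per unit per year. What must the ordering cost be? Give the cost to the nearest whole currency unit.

S ≈ €398

Invert the EOQ relation Q*² = 2DS/H.
From Q* = √(2DS/H): S = Q*²H / (2D) = 1,082² × 27.2 / (2 × 40,000) = 398.0462.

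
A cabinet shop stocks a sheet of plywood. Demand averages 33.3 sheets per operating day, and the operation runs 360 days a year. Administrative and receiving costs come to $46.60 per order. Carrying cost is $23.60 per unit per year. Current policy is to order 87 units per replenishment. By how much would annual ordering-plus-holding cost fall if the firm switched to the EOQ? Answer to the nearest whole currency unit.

Annual demand D = 33.3 × 360 = 11,988.
EOQ = √(2DS/H) = √(2 × 11,988 × 46.6 / 23.6) ≈ 217.58.
Cost at Q* = (D/Q*)S + (Q*/2)H = √(2DSH) ≈ $5,134.96.
Cost at Q = 87: (11,988/87)×46.6 + (87/2)×23.6 = $6,421.16 + $1,026.60 = $7,447.76.
Excess = $7,447.76 − $5,134.96 = $2,312.80.

Extra cost ≈ $2,313 per year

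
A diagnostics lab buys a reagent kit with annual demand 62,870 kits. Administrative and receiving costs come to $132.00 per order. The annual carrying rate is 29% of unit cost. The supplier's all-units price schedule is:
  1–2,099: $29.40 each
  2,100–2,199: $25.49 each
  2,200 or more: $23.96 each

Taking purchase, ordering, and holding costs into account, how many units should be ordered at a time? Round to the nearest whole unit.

Holding cost per unit per year at price C is H = 0.29·C.
For each price level, check whether its EOQ is feasible; otherwise the best quantity at that price is the breakpoint.
EOQ at $29.40 = 1395.2 (feasible in tier 1): TC = 62,870×$29.40 + (62,870/1395.2)×132 + (1395.2/2)×0.29×$29.40 = $1,860,273.87.
EOQ at $25.49 = 1498.4 < 2100, so use break Q=2100: TC = 62,870×$25.49 + (62,870/2100.0)×132 + (2100.0/2)×0.29×$25.49 = $1,614,269.83.
EOQ at $23.96 = 1545.5 < 2200, so use break Q=2200: TC = 62,870×$23.96 + (62,870/2200.0)×132 + (2200.0/2)×0.29×$23.96 = $1,517,780.64.
Lowest total cost is $1,517,780.64 at Q = 2200.0.

Q* ≈ 2,200 kits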